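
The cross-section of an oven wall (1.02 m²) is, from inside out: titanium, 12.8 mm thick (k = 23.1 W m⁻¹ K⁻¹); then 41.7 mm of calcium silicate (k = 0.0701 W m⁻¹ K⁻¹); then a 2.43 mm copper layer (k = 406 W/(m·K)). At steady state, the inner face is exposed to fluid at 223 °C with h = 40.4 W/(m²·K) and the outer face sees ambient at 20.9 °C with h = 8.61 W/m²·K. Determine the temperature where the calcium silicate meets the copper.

T = 52.8 °C

Resistance network (inner→outer):
  R_conv,in = 1/(hA) = 1/(40.4·1.02) = 0.02427 K/W
  R_titanium = L/(kA) = 0.0128/(23.1·1.02) = 5.432×10^-4 K/W
  R_calcium silicate = L/(kA) = 0.0417/(0.0701·1.02) = 0.5832 K/W
  R_copper = L/(kA) = 0.00243/(406·1.02) = 5.868×10^-6 K/W
  R_conv,out = 1/(hA) = 1/(8.61·1.02) = 0.1139 K/W
ΣR = 0.02427 + 5.432×10^-4 + 0.5832 + 5.868×10^-6 + 0.1139 = 0.7219 K/W
Q = ΔT/ΣR = (223 °C − 20.9 °C)/0.7219 = 280.0 W
From the inner boundary to the calcium silicate/copper interface, ΣR_partial = 0.6080 K/W.
T_interface = T_in − Q·ΣR_partial = 223 °C − (280.0)(0.6080) = 52.8 °C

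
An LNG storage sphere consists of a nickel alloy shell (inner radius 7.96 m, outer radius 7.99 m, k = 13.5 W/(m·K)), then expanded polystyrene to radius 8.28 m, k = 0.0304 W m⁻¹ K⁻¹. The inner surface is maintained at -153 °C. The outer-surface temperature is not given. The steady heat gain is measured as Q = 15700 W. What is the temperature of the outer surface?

Series resistances:
  R_nickel alloy = (1/7.96 − 1/7.99)/(4πk) = 4.717×10^-4/(4π·13.5) = 2.780×10^-6 K/W
  R_expanded polystyrene = (1/7.99 − 1/8.28)/(4πk) = 0.004383/(4π·0.0304) = 0.01147 K/W
ΣR = 0.01148 K/W
ΔT = Q·ΣR = 15700 × 0.01148 = 180.2 K
Heat flows inward, so T_out = T_in + ΔT = -153 + 180.2 = 27.2 °C

T_out = 27.2 °C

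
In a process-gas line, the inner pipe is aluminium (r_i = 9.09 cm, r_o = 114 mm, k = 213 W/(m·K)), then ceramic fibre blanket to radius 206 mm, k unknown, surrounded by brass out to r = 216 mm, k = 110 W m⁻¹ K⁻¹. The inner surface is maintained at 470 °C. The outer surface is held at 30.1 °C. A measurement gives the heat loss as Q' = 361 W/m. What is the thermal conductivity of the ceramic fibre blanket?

ΣR = ΔT/Q' = |470 − 30.1|/361 = 1.219 m·K/W
Known resistances:
  R'_aluminium = ln(0.114/0.0909)/(2πk) = 0.2264/(2π·213) = 1.692×10^-4 m·K/W
  R'_brass = ln(0.216/0.206)/(2πk) = 0.04740/(2π·110) = 6.858×10^-5 m·K/W
R_ceramic fibre blanket = ΣR − ΣR_known = 1.219 − 2.378×10^-4 = 1.219 m·K/W
ln(r₂/r₁)/(2πk) = 1.219 ⇒ k = 0.5917/(2π·1.219) = 0.0773 W/m·K

k = 0.0773 W/m·K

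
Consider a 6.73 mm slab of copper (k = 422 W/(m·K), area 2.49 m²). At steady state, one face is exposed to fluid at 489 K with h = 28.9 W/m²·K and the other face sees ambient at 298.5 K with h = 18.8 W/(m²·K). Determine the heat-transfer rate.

Series thermal resistances, inner to outer:
  R_conv,in = 1/(hA) = 1/(28.9·2.49) = 0.01390 K/W
  R_copper = L/(kA) = 0.00673/(422·2.49) = 6.405×10^-6 K/W
  R_conv,out = 1/(hA) = 1/(18.8·2.49) = 0.02136 K/W
ΣR = 0.01390 + 6.405×10^-6 + 0.02136 = 0.03527 K/W
Q = ΔT/ΣR = (489 K − 298.5 K)/0.03527 = 5400 W

Q = 5.40 kW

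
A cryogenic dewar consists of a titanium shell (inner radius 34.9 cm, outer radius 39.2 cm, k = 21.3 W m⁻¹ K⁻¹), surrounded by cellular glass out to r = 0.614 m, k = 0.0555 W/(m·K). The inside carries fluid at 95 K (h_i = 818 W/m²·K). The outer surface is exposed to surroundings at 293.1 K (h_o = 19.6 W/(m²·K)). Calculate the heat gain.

Q = 148 W

Treat each layer as a resistance in series:
  R_conv,in = 1/(4πr²h) = 1/(4π·0.349²·818) = 7.987×10^-4 K/W
  R_titanium = (1/0.349 − 1/0.392)/(4πk) = 0.3143/(4π·21.3) = 0.001174 K/W
  R_cellular glass = (1/0.392 − 1/0.614)/(4πk) = 0.9224/(4π·0.0555) = 1.323 K/W
  R_conv,out = 1/(4πr²h) = 1/(4π·0.614²·19.6) = 0.01077 K/W
ΣR = 7.987×10^-4 + 0.001174 + 1.323 + 0.01077 = 1.336 K/W
Q = ΔT/ΣR = (95 K − 293.1 K)/1.336 = -148 W
(Negative Q ⇒ heat flows inward; heat gain = 148 W.)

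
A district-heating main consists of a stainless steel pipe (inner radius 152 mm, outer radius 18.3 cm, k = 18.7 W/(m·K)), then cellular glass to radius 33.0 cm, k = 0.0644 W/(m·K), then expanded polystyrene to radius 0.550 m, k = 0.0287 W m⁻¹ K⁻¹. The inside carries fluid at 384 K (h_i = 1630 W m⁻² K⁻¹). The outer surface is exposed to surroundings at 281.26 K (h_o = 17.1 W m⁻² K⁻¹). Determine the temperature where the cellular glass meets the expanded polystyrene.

T = 349.2 K

Series thermal resistances, inner to outer:
  R'_conv,in = 1/(2πr h) = 1/(2π·0.152·1630) = 6.424×10^-4 m·K/W
  R'_stainless steel = ln(0.183/0.152)/(2πk) = 0.1856/(2π·18.7) = 0.001580 m·K/W
  R'_cellular glass = ln(0.330/0.183)/(2πk) = 0.5896/(2π·0.0644) = 1.457 m·K/W
  R'_expanded polystyrene = ln(0.550/0.330)/(2πk) = 0.5108/(2π·0.0287) = 2.833 m·K/W
  R'_conv,out = 1/(2πr h) = 1/(2π·0.550·17.1) = 0.01692 m·K/W
ΣR = 6.424×10^-4 + 0.001580 + 1.457 + 2.833 + 0.01692 = 4.309 m·K/W
Q' = ΔT/ΣR = (384 K − 281.26 K)/4.309 = 23.84 W/m
From the inner boundary to the cellular glass/expanded polystyrene interface, ΣR_partial = 1.459 m·K/W.
T_interface = T_in − Q'·ΣR_partial = 384 K − (23.84)(1.459) = 349.2 K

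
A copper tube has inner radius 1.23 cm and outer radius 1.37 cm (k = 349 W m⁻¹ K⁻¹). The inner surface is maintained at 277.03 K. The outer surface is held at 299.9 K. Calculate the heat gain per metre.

Q' = 465 kW/m

Q' = 2πk·ΔT/ln(r₂/r₁) = 2π × 349 × 22.87 / ln(0.0137/0.0123) = 4.65×10^5 W/m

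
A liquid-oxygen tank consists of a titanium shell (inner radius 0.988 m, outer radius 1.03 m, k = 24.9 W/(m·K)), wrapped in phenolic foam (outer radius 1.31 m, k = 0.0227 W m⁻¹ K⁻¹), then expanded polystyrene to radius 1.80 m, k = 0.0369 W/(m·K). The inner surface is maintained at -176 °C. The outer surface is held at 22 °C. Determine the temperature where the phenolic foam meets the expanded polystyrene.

T = -53.5 °C

Treat each layer as a resistance in series:
  R_titanium = (1/0.988 − 1/1.03)/(4πk) = 0.04127/(4π·24.9) = 1.319×10^-4 K/W
  R_phenolic foam = (1/1.03 − 1/1.31)/(4πk) = 0.2075/(4π·0.0227) = 0.7275 K/W
  R_expanded polystyrene = (1/1.31 − 1/1.80)/(4πk) = 0.2078/(4π·0.0369) = 0.4481 K/W
ΣR = 1.319×10^-4 + 0.7275 + 0.4481 = 1.176 K/W
Q = ΔT/ΣR = (-176 °C − 22 °C)/1.176 = -168.4 W
From the inner boundary to the phenolic foam/expanded polystyrene interface, ΣR_partial = 0.7276 K/W.
T_interface = T_in − Q·ΣR_partial = -176 °C − (-168.4)(0.7276) = -53.5 °C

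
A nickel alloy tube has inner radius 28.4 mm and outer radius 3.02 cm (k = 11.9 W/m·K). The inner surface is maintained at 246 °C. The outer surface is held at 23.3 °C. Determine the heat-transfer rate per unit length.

Q' = 2πk·ΔT/ln(r₂/r₁) = 2π × 11.9 × 222.7 / ln(0.0302/0.0284) = 2.71×10^5 W/m

Q' = 2.71×10^5 W/m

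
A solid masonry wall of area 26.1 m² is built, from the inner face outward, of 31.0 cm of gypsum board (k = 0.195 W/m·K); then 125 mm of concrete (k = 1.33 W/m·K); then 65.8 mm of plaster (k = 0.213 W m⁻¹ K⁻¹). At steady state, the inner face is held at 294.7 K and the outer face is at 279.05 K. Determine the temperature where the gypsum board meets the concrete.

T = 282.21 K

Series thermal resistances, inner to outer:
  R_gypsum board = L/(kA) = 0.310/(0.195·26.1) = 0.06091 K/W
  R_concrete = L/(kA) = 0.125/(1.33·26.1) = 0.003601 K/W
  R_plaster = L/(kA) = 0.0658/(0.213·26.1) = 0.01184 K/W
ΣR = 0.06091 + 0.003601 + 0.01184 = 0.07635 K/W
Q = ΔT/ΣR = (294.7 K − 279.05 K)/0.07635 = 205.0 W
From the inner boundary to the gypsum board/concrete interface, ΣR_partial = 0.06091 K/W.
T_interface = T_in − Q·ΣR_partial = 294.7 K − (205.0)(0.06091) = 282.21 K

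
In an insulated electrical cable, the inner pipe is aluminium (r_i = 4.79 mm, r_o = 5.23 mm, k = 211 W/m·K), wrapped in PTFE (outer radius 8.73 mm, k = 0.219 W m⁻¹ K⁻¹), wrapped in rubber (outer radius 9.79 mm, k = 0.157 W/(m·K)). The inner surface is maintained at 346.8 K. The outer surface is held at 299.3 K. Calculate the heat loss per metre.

Q' = 97.2 W/m

Treat each layer as a resistance in series:
  R'_aluminium = ln(0.00523/0.00479)/(2πk) = 0.08788/(2π·211) = 6.629×10^-5 m·K/W
  R'_PTFE = ln(0.00873/0.00523)/(2πk) = 0.5124/(2π·0.219) = 0.3723 m·K/W
  R'_rubber = ln(0.00979/0.00873)/(2πk) = 0.1146/(2π·0.157) = 0.1162 m·K/W
ΣR = 6.629×10^-5 + 0.3723 + 0.1162 = 0.4886 m·K/W
Q' = ΔT/ΣR = (346.8 K − 299.3 K)/0.4886 = 97.2 W/m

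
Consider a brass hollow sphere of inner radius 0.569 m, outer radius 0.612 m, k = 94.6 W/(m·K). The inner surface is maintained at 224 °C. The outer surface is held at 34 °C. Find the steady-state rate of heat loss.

Q = 1830 kW

Q = 4πk·ΔT/(1/r₁ − 1/r₂) = 4π × 94.6 × 190 / (1/0.569 − 1/0.612) = 1.83×10^6 W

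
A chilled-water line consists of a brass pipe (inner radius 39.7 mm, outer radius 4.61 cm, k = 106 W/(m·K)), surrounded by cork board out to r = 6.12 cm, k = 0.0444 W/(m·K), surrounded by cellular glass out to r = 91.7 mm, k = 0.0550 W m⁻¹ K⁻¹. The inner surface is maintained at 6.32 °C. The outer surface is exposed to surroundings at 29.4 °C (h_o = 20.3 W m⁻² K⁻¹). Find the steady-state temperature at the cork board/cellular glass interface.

Series thermal resistances, inner to outer:
  R'_brass = ln(0.0461/0.0397)/(2πk) = 0.1495/(2π·106) = 2.244×10^-4 m·K/W
  R'_cork board = ln(0.0612/0.0461)/(2πk) = 0.2833/(2π·0.0444) = 1.016 m·K/W
  R'_cellular glass = ln(0.0917/0.0612)/(2πk) = 0.4044/(2π·0.0550) = 1.170 m·K/W
  R'_conv,out = 1/(2πr h) = 1/(2π·0.0917·20.3) = 0.08550 m·K/W
ΣR = 2.244×10^-4 + 1.016 + 1.170 + 0.08550 = 2.272 m·K/W
Q' = ΔT/ΣR = (6.32 °C − 29.4 °C)/2.272 = -10.16 W/m
From the inner boundary to the cork board/cellular glass interface, ΣR_partial = 1.016 m·K/W.
T_interface = T_in − Q'·ΣR_partial = 6.32 °C − (-10.16)(1.016) = 16.6 °C

T = 16.6 °C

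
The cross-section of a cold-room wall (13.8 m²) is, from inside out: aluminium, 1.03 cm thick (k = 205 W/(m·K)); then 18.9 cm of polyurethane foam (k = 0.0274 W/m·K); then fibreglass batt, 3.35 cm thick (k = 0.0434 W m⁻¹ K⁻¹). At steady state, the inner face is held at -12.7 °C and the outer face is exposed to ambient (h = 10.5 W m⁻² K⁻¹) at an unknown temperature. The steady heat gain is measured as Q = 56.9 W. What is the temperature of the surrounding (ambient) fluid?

Sum the resistances:
  R_aluminium = L/(kA) = 0.0103/(205·13.8) = 3.641×10^-6 K/W
  R_polyurethane foam = L/(kA) = 0.189/(0.0274·13.8) = 0.4998 K/W
  R_fibreglass batt = L/(kA) = 0.0335/(0.0434·13.8) = 0.05593 K/W
  R_conv,out = 1/(hA) = 1/(10.5·13.8) = 0.006901 K/W
ΣR = 0.5627 K/W
ΔT = Q·ΣR = 56.9 × 0.5627 = 32.02 K
Heat flows inward, so T_out = T_in + ΔT = -12.7 + 32.02 = 19.3 °C

T_out = 19.3 °C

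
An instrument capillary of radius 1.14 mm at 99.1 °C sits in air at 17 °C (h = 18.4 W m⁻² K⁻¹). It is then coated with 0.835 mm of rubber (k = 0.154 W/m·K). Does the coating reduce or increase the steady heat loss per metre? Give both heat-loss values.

increases: 10.8 → 16.6 W/m

Critical radius for a cylinder: r_cr = k/h = 0.00837 m = 0.837 cm.
Outer radius after coating: r₂ = 0.00114 + 8.35×10^-4 = 0.001975 m.
Since r₁ < r_cr and r₂ ≤ r_cr, the coating moves toward the maximum at r_cr — heat loss rises.
Bare: R = 1/(2πr₁h) = 7.587 m·K/W; Q = 82.1/7.587 = 10.8 W/m.
Coated: R = R_cond + R_conv = 4.948 m·K/W; Q = 82.1/4.948 = 16.6 W/m.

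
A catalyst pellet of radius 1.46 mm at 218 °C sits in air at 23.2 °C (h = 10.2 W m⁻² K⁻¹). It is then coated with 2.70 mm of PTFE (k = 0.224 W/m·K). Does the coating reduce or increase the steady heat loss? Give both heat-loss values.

Critical radius for a sphere: r_cr = 2k/h = 0.0439 m = 4.39 cm.
Outer radius after coating: r₂ = 0.00146 + 0.00270 = 0.00416 m.
Since r₁ < r_cr and r₂ ≤ r_cr, the coating moves toward the maximum at r_cr — heat loss rises.
Bare: R = 1/(4πr₁²h) = 3660 K/W; Q = 194.8/3660 = 0.0532 W.
Coated: R = R_cond + R_conv = 608.7 K/W; Q = 194.8/608.7 = 0.320 W.

increases: 0.0532 → 0.320 W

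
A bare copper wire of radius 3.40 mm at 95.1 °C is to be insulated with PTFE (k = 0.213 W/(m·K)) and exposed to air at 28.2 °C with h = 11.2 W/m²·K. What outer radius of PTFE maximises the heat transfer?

r_cr = 1.90 cm

For a cylinder, r_cr = k_ins/h = 0.213/11.2 = 0.0190 m = 1.90 cm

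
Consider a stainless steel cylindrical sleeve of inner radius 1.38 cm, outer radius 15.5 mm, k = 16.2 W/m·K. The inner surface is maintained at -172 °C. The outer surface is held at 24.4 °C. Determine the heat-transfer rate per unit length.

Q' = 172 kW/m

Q' = 2πk·ΔT/ln(r₂/r₁) = 2π × 16.2 × 196.4 / ln(0.0155/0.0138) = 1.72×10^5 W/m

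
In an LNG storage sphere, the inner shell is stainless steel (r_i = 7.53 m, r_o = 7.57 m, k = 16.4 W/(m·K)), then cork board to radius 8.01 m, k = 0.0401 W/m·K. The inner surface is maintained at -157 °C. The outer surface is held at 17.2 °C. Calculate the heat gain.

Series thermal resistances, inner to outer:
  R_stainless steel = (1/7.53 − 1/7.57)/(4πk) = 7.017×10^-4/(4π·16.4) = 3.405×10^-6 K/W
  R_cork board = (1/7.57 − 1/8.01)/(4πk) = 0.007256/(4π·0.0401) = 0.01440 K/W
ΣR = 3.405×10^-6 + 0.01440 = 0.01440 K/W
Q = ΔT/ΣR = (-157 °C − 17.2 °C)/0.01440 = -12100 W
(Negative Q ⇒ heat flows inward; heat gain = 12100 W.)

Q = 12.1 kW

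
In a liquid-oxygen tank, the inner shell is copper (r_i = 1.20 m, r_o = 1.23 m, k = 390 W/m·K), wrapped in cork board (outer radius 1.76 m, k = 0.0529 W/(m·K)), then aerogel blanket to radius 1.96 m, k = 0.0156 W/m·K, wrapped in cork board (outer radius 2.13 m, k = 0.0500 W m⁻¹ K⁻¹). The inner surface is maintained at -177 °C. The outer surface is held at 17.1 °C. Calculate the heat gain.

Treat each layer as a resistance in series:
  R_copper = (1/1.20 − 1/1.23)/(4πk) = 0.02033/(4π·390) = 4.147×10^-6 K/W
  R_cork board = (1/1.23 − 1/1.76)/(4πk) = 0.2448/(4π·0.0529) = 0.3683 K/W
  R_aerogel blanket = (1/1.76 − 1/1.96)/(4πk) = 0.05798/(4π·0.0156) = 0.2958 K/W
  R_cork board = (1/1.96 − 1/2.13)/(4πk) = 0.04072/(4π·0.0500) = 0.06481 K/W
ΣR = 4.147×10^-6 + 0.3683 + 0.2958 + 0.06481 = 0.7289 K/W
Q = ΔT/ΣR = (-177 °C − 17.1 °C)/0.7289 = -266 W
(Negative Q ⇒ heat flows inward; heat gain = 266 W.)

Q = 266 W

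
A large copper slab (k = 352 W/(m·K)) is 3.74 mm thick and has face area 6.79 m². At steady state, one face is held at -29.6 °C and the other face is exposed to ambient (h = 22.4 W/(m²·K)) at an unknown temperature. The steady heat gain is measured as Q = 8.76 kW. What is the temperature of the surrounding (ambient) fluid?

Sum the resistances:
  R_copper = L/(kA) = 0.00374/(352·6.79) = 1.565×10^-6 K/W
  R_conv,out = 1/(hA) = 1/(22.4·6.79) = 0.006575 K/W
ΣR = 0.006576 K/W
ΔT = Q·ΣR = 8760 × 0.006576 = 57.61 K
Heat flows inward, so T_out = T_in + ΔT = -29.6 + 57.61 = 28.0 °C

T_out = 28.0 °C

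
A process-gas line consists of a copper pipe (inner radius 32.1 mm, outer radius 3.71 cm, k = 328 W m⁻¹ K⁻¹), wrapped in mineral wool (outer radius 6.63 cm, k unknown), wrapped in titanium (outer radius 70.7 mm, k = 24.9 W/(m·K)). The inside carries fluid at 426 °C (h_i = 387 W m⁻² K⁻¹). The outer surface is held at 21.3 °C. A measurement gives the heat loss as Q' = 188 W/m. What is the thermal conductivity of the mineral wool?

k = 0.0432 W/m·K

ΣR = ΔT/Q' = |426 − 21.3|/188 = 2.153 m·K/W
Known resistances:
  R'_conv,in = 1/(2πr h) = 1/(2π·0.0321·387) = 0.01281 m·K/W
  R'_copper = ln(0.0371/0.0321)/(2πk) = 0.1448/(2π·328) = 7.024×10^-5 m·K/W
  R'_titanium = ln(0.0707/0.0663)/(2πk) = 0.06426/(2π·24.9) = 4.107×10^-4 m·K/W
R_mineral wool = ΣR − ΣR_known = 2.153 − 0.01329 = 2.140 m·K/W
ln(r₂/r₁)/(2πk) = 2.140 ⇒ k = 0.5806/(2π·2.140) = 0.0432 W/m·K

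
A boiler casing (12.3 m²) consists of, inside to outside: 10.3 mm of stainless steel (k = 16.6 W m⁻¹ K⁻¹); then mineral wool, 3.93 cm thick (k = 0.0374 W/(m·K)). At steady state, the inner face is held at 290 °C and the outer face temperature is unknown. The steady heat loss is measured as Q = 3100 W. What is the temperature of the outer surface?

Series resistances:
  R_stainless steel = L/(kA) = 0.0103/(16.6·12.3) = 5.045×10^-5 K/W
  R_mineral wool = L/(kA) = 0.0393/(0.0374·12.3) = 0.08543 K/W
ΣR = 0.08548 K/W
ΔT = Q·ΣR = 3100 × 0.08548 = 265.0 K
Heat flows outward, so T_out = T_in − ΔT = 290 − 265.0 = 25.0 °C

T_out = 25.0 °C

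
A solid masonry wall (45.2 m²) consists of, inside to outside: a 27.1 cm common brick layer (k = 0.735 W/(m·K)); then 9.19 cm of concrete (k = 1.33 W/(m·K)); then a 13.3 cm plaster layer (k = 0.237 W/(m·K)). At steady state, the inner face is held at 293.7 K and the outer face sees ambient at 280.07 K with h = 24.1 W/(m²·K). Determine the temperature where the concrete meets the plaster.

Treat each layer as a resistance in series:
  R_common brick = L/(kA) = 0.271/(0.735·45.2) = 0.008157 K/W
  R_concrete = L/(kA) = 0.0919/(1.33·45.2) = 0.001529 K/W
  R_plaster = L/(kA) = 0.133/(0.237·45.2) = 0.01242 K/W
  R_conv,out = 1/(hA) = 1/(24.1·45.2) = 9.180×10^-4 K/W
ΣR = 0.008157 + 0.001529 + 0.01242 + 9.180×10^-4 = 0.02302 K/W
Q = ΔT/ΣR = (293.7 K − 280.07 K)/0.02302 = 592.1 W
From the inner boundary to the concrete/plaster interface, ΣR_partial = 0.009686 K/W.
T_interface = T_in − Q·ΣR_partial = 293.7 K − (592.1)(0.009686) = 288.0 K

T = 288.0 K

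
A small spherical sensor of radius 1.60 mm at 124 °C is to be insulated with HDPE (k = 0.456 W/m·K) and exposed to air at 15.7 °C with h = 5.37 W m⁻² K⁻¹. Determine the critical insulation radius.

For a sphere, r_cr = 2k_ins/h = 2·0.456/5.37 = 0.170 m = 17.0 cm

r_cr = 17.0 cm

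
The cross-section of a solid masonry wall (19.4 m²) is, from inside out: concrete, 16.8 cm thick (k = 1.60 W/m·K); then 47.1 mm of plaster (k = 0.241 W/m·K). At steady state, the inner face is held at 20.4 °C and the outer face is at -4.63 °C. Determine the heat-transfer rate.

Treat each layer as a resistance in series:
  R_concrete = L/(kA) = 0.168/(1.60·19.4) = 0.005412 K/W
  R_plaster = L/(kA) = 0.0471/(0.241·19.4) = 0.01007 K/W
ΣR = 0.005412 + 0.01007 = 0.01548 K/W
Q = ΔT/ΣR = (20.4 °C − -4.63 °C)/0.01548 = 1620 W

Q = 1620 W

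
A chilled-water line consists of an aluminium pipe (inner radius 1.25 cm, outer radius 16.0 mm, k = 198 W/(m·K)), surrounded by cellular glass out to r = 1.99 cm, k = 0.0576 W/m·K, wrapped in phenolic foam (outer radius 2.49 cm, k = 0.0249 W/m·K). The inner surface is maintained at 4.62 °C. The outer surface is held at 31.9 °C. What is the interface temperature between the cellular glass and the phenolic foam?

T = 12.7 °C

Resistance network (inner→outer):
  R'_aluminium = ln(0.0160/0.0125)/(2πk) = 0.2469/(2π·198) = 1.984×10^-4 m·K/W
  R'_cellular glass = ln(0.0199/0.0160)/(2πk) = 0.2181/(2π·0.0576) = 0.6027 m·K/W
  R'_phenolic foam = ln(0.0249/0.0199)/(2πk) = 0.2241/(2π·0.0249) = 1.433 m·K/W
ΣR = 1.984×10^-4 + 0.6027 + 1.433 = 2.036 m·K/W
Q' = ΔT/ΣR = (4.62 °C − 31.9 °C)/2.036 = -13.40 W/m
From the inner boundary to the cellular glass/phenolic foam interface, ΣR_partial = 0.6029 m·K/W.
T_interface = T_in − Q'·ΣR_partial = 4.62 °C − (-13.40)(0.6029) = 12.7 °C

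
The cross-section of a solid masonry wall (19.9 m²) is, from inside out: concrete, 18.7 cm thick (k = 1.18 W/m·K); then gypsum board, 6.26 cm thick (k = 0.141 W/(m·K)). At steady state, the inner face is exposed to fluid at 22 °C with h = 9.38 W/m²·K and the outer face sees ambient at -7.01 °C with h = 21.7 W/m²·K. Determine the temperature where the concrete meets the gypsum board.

Resistance network (inner→outer):
  R_conv,in = 1/(hA) = 1/(9.38·19.9) = 0.005357 K/W
  R_concrete = L/(kA) = 0.187/(1.18·19.9) = 0.007964 K/W
  R_gypsum board = L/(kA) = 0.0626/(0.141·19.9) = 0.02231 K/W
  R_conv,out = 1/(hA) = 1/(21.7·19.9) = 0.002316 K/W
ΣR = 0.005357 + 0.007964 + 0.02231 + 0.002316 = 0.03795 K/W
Q = ΔT/ΣR = (22 °C − -7.01 °C)/0.03795 = 764.4 W
From the inner boundary to the concrete/gypsum board interface, ΣR_partial = 0.01332 K/W.
T_interface = T_in − Q·ΣR_partial = 22 °C − (764.4)(0.01332) = 11.8 °C

T = 11.8 °C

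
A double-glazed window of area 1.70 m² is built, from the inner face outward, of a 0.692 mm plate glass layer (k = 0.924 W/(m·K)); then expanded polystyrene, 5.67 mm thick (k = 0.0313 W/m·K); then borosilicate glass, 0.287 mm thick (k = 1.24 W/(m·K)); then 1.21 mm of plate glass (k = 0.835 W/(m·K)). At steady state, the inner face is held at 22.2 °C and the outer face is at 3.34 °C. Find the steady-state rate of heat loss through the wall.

Treat each layer as a resistance in series:
  R_plate glass = L/(kA) = 6.92×10^-4/(0.924·1.70) = 4.405×10^-4 K/W
  R_expanded polystyrene = L/(kA) = 0.00567/(0.0313·1.70) = 0.1066 K/W
  R_borosilicate glass = L/(kA) = 2.87×10^-4/(1.24·1.70) = 1.361×10^-4 K/W
  R_plate glass = L/(kA) = 0.00121/(0.835·1.70) = 8.524×10^-4 K/W
ΣR = 4.405×10^-4 + 0.1066 + 1.361×10^-4 + 8.524×10^-4 = 0.1080 K/W
Q = ΔT/ΣR = (22.2 °C − 3.34 °C)/0.1080 = 175 W

Q = 175 W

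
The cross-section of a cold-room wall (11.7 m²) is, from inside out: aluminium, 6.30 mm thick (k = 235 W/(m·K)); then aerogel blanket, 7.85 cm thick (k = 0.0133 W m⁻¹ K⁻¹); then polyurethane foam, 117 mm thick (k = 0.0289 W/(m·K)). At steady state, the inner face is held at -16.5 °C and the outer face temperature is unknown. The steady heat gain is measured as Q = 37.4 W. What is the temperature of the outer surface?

Sum the resistances:
  R_aluminium = L/(kA) = 0.00630/(235·11.7) = 2.291×10^-6 K/W
  R_aerogel blanket = L/(kA) = 0.0785/(0.0133·11.7) = 0.5045 K/W
  R_polyurethane foam = L/(kA) = 0.117/(0.0289·11.7) = 0.3460 K/W
ΣR = 0.8505 K/W
ΔT = Q·ΣR = 37.4 × 0.8505 = 31.81 K
Heat flows inward, so T_out = T_in + ΔT = -16.5 + 31.81 = 15.3 °C

T_out = 15.3 °C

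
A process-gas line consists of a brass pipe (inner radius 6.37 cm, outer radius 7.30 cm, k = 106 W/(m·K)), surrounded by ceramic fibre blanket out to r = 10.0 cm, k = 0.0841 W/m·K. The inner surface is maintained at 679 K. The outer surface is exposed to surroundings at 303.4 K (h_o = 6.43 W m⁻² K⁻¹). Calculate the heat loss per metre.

Treat each layer as a resistance in series:
  R'_brass = ln(0.0730/0.0637)/(2πk) = 0.1363/(2π·106) = 2.046×10^-4 m·K/W
  R'_ceramic fibre blanket = ln(0.100/0.0730)/(2πk) = 0.3147/(2π·0.0841) = 0.5956 m·K/W
  R'_conv,out = 1/(2πr h) = 1/(2π·0.100·6.43) = 0.2475 m·K/W
ΣR = 2.046×10^-4 + 0.5956 + 0.2475 = 0.8433 m·K/W
Q' = ΔT/ΣR = (679 K − 303.4 K)/0.8433 = 445 W/m

Q' = 445 W/m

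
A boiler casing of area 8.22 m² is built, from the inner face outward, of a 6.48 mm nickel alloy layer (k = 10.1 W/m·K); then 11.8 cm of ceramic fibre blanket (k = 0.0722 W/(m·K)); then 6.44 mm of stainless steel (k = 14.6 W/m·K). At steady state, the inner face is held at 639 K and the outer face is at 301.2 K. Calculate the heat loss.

Q = 1700 W

Resistance network (inner→outer):
  R_nickel alloy = L/(kA) = 0.00648/(10.1·8.22) = 7.805×10^-5 K/W
  R_ceramic fibre blanket = L/(kA) = 0.118/(0.0722·8.22) = 0.1988 K/W
  R_stainless steel = L/(kA) = 0.00644/(14.6·8.22) = 5.366×10^-5 K/W
ΣR = 7.805×10^-5 + 0.1988 + 5.366×10^-5 = 0.1989 K/W
Q = ΔT/ΣR = (639 K − 301.2 K)/0.1989 = 1700 W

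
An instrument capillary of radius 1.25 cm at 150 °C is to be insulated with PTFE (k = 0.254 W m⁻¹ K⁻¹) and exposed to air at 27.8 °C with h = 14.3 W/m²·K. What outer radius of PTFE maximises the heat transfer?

r_cr = 1.78 cm

For a cylinder, r_cr = k_ins/h = 0.254/14.3 = 0.0178 m = 1.78 cm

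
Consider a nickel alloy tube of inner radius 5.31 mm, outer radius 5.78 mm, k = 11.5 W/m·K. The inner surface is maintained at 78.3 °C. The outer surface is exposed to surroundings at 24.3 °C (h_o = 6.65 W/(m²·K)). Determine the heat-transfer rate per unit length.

Treat each layer as a resistance in series:
  R'_nickel alloy = ln(0.00578/0.00531)/(2πk) = 0.08481/(2π·11.5) = 0.001174 m·K/W
  R'_conv,out = 1/(2πr h) = 1/(2π·0.00578·6.65) = 4.141 m·K/W
ΣR = 0.001174 + 4.141 = 4.142 m·K/W
Q' = ΔT/ΣR = (78.3 °C − 24.3 °C)/4.142 = 13.0 W/m

Q' = 13.0 W/m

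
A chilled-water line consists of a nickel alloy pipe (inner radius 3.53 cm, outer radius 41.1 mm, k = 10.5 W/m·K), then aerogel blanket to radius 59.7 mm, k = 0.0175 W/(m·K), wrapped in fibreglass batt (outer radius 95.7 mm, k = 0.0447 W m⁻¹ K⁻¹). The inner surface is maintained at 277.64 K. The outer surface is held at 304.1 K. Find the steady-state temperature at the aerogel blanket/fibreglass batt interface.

Resistance network (inner→outer):
  R'_nickel alloy = ln(0.0411/0.0353)/(2πk) = 0.1521/(2π·10.5) = 0.002306 m·K/W
  R'_aerogel blanket = ln(0.0597/0.0411)/(2πk) = 0.3733/(2π·0.0175) = 3.395 m·K/W
  R'_fibreglass batt = ln(0.0957/0.0597)/(2πk) = 0.4719/(2π·0.0447) = 1.680 m·K/W
ΣR = 0.002306 + 3.395 + 1.680 = 5.077 m·K/W
Q' = ΔT/ΣR = (277.64 K − 304.1 K)/5.077 = -5.212 W/m
From the inner boundary to the aerogel blanket/fibreglass batt interface, ΣR_partial = 3.397 m·K/W.
T_interface = T_in − Q'·ΣR_partial = 277.64 K − (-5.212)(3.397) = 295.3 K

T = 295.3 K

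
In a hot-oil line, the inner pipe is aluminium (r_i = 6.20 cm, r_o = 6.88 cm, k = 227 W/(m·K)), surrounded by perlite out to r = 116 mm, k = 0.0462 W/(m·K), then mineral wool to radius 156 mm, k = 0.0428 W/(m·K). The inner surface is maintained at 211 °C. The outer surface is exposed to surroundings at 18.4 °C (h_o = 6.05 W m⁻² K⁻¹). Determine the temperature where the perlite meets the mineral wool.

Series thermal resistances, inner to outer:
  R'_aluminium = ln(0.0688/0.0620)/(2πk) = 0.1041/(2π·227) = 7.297×10^-5 m·K/W
  R'_perlite = ln(0.116/0.0688)/(2πk) = 0.5224/(2π·0.0462) = 1.800 m·K/W
  R'_mineral wool = ln(0.156/0.116)/(2πk) = 0.2963/(2π·0.0428) = 1.102 m·K/W
  R'_conv,out = 1/(2πr h) = 1/(2π·0.156·6.05) = 0.1686 m·K/W
ΣR = 7.297×10^-5 + 1.800 + 1.102 + 0.1686 = 3.071 m·K/W
Q' = ΔT/ΣR = (211 °C − 18.4 °C)/3.071 = 62.72 W/m
From the inner boundary to the perlite/mineral wool interface, ΣR_partial = 1.800 m·K/W.
T_interface = T_in − Q'·ΣR_partial = 211 °C − (62.72)(1.800) = 98.1 °C

T = 98.1 °C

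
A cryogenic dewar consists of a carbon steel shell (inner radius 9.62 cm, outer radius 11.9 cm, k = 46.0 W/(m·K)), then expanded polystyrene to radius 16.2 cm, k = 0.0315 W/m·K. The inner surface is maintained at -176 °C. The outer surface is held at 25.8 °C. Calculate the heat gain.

Series thermal resistances, inner to outer:
  R_carbon steel = (1/0.0962 − 1/0.119)/(4πk) = 1.992/(4π·46.0) = 0.003445 K/W
  R_expanded polystyrene = (1/0.119 − 1/0.162)/(4πk) = 2.231/(4π·0.0315) = 5.635 K/W
ΣR = 0.003445 + 5.635 = 5.638 K/W
Q = ΔT/ΣR = (-176 °C − 25.8 °C)/5.638 = -35.8 W
(Negative Q ⇒ heat flows inward; heat gain = 35.8 W.)

Q = 35.8 W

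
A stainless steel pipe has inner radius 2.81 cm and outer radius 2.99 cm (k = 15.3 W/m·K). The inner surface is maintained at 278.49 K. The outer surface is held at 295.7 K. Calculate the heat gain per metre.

Q' = 26600 W/m

Q' = 2πk·ΔT/ln(r₂/r₁) = 2π × 15.3 × 17.21 / ln(0.0299/0.0281) = 26600 W/m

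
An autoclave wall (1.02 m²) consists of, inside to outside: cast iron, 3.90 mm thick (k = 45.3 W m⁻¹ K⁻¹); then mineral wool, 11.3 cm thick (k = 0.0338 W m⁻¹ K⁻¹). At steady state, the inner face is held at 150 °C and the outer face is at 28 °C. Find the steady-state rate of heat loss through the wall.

Q = 37.2 W

Series thermal resistances, inner to outer:
  R_cast iron = L/(kA) = 0.00390/(45.3·1.02) = 8.440×10^-5 K/W
  R_mineral wool = L/(kA) = 0.113/(0.0338·1.02) = 3.278 K/W
ΣR = 8.440×10^-5 + 3.278 = 3.278 K/W
Q = ΔT/ΣR = (150 °C − 28 °C)/3.278 = 37.2 W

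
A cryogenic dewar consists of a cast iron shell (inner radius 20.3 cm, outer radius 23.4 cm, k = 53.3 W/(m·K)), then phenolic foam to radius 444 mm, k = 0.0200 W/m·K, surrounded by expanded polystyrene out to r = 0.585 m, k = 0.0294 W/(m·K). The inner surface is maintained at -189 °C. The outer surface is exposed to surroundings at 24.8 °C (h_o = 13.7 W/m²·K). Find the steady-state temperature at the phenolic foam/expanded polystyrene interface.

Resistance network (inner→outer):
  R_cast iron = (1/0.203 − 1/0.234)/(4πk) = 0.6526/(4π·53.3) = 9.743×10^-4 K/W
  R_phenolic foam = (1/0.234 − 1/0.444)/(4πk) = 2.021/(4π·0.0200) = 8.042 K/W
  R_expanded polystyrene = (1/0.444 − 1/0.585)/(4πk) = 0.5429/(4π·0.0294) = 1.469 K/W
  R_conv,out = 1/(4πr²h) = 1/(4π·0.585²·13.7) = 0.01697 K/W
ΣR = 9.743×10^-4 + 8.042 + 1.469 + 0.01697 = 9.529 K/W
Q = ΔT/ΣR = (-189 °C − 24.8 °C)/9.529 = -22.44 W
From the inner boundary to the phenolic foam/expanded polystyrene interface, ΣR_partial = 8.043 K/W.
T_interface = T_in − Q·ΣR_partial = -189 °C − (-22.44)(8.043) = -8.5 °C

T = -8.5 °C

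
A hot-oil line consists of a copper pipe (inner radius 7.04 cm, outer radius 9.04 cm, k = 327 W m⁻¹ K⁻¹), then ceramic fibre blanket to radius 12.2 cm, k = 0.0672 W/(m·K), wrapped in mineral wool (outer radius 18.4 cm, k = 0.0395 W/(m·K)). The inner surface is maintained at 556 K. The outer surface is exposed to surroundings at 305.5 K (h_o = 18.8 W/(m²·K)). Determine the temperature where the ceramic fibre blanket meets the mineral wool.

Series thermal resistances, inner to outer:
  R'_copper = ln(0.0904/0.0704)/(2πk) = 0.2501/(2π·327) = 1.217×10^-4 m·K/W
  R'_ceramic fibre blanket = ln(0.122/0.0904)/(2πk) = 0.2998/(2π·0.0672) = 0.7100 m·K/W
  R'_mineral wool = ln(0.184/0.122)/(2πk) = 0.4109/(2π·0.0395) = 1.656 m·K/W
  R'_conv,out = 1/(2πr h) = 1/(2π·0.184·18.8) = 0.04601 m·K/W
ΣR = 1.217×10^-4 + 0.7100 + 1.656 + 0.04601 = 2.412 m·K/W
Q' = ΔT/ΣR = (556 K − 305.5 K)/2.412 = 103.9 W/m
From the inner boundary to the ceramic fibre blanket/mineral wool interface, ΣR_partial = 0.7101 m·K/W.
T_interface = T_in − Q'·ΣR_partial = 556 K − (103.9)(0.7101) = 482 K

T = 482 K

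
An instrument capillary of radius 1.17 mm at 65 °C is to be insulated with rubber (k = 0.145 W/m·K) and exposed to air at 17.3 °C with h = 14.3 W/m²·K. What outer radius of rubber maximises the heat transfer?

r_cr = 1.01 cm

For a cylinder, r_cr = k_ins/h = 0.145/14.3 = 0.0101 m = 1.01 cm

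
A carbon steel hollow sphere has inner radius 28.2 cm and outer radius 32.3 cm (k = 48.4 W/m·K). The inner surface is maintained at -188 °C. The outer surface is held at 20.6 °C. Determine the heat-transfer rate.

Q = 4πk·ΔT/(1/r₁ − 1/r₂) = 4π × 48.4 × 208.6 / (1/0.282 − 1/0.323) = 2.82×10^5 W

Q = 282 kW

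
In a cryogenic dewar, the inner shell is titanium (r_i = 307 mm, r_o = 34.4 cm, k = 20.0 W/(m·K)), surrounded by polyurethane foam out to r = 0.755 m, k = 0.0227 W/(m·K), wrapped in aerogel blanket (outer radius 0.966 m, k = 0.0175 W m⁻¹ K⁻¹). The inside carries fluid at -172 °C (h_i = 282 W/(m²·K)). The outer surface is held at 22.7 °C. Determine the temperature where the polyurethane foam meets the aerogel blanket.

T = -14.6 °C

Resistance network (inner→outer):
  R_conv,in = 1/(4πr²h) = 1/(4π·0.307²·282) = 0.002994 K/W
  R_titanium = (1/0.307 − 1/0.344)/(4πk) = 0.3504/(4π·20.0) = 0.001394 K/W
  R_polyurethane foam = (1/0.344 − 1/0.755)/(4πk) = 1.582/(4π·0.0227) = 5.548 K/W
  R_aerogel blanket = (1/0.755 − 1/0.966)/(4πk) = 0.2893/(4π·0.0175) = 1.316 K/W
ΣR = 0.002994 + 0.001394 + 5.548 + 1.316 = 6.868 K/W
Q = ΔT/ΣR = (-172 °C − 22.7 °C)/6.868 = -28.35 W
From the inner boundary to the polyurethane foam/aerogel blanket interface, ΣR_partial = 5.552 K/W.
T_interface = T_in − Q·ΣR_partial = -172 °C − (-28.35)(5.552) = -14.6 °C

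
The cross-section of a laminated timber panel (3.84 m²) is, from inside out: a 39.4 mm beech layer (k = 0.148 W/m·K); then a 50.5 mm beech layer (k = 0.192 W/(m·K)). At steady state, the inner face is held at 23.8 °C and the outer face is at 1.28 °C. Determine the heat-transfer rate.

Treat each layer as a resistance in series:
  R_beech = L/(kA) = 0.0394/(0.148·3.84) = 0.06933 K/W
  R_beech = L/(kA) = 0.0505/(0.192·3.84) = 0.06850 K/W
ΣR = 0.06933 + 0.06850 = 0.1378 K/W
Q = ΔT/ΣR = (23.8 °C − 1.28 °C)/0.1378 = 163 W

Q = 163 W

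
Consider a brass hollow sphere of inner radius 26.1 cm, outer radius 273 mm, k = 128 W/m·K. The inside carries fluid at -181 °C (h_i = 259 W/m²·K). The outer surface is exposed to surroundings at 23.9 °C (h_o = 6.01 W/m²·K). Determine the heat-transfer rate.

Treat each layer as a resistance in series:
  R_conv,in = 1/(4πr²h) = 1/(4π·0.261²·259) = 0.004510 K/W
  R_brass = (1/0.261 − 1/0.273)/(4πk) = 0.1684/(4π·128) = 1.047×10^-4 K/W
  R_conv,out = 1/(4πr²h) = 1/(4π·0.273²·6.01) = 0.1777 K/W
ΣR = 0.004510 + 1.047×10^-4 + 0.1777 = 0.1823 K/W
Q = ΔT/ΣR = (-181 °C − 23.9 °C)/0.1823 = -1120 W
(Negative Q ⇒ heat flows inward; heat gain = 1120 W.)

Q = 1120 W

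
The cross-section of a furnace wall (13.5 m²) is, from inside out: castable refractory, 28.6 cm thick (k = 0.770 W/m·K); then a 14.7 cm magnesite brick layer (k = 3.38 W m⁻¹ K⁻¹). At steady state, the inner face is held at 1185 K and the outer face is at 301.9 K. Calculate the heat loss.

Series thermal resistances, inner to outer:
  R_castable refractory = L/(kA) = 0.286/(0.770·13.5) = 0.02751 K/W
  R_magnesite brick = L/(kA) = 0.147/(3.38·13.5) = 0.003222 K/W
ΣR = 0.02751 + 0.003222 = 0.03073 K/W
Q = ΔT/ΣR = (1185 K − 301.9 K)/0.03073 = 28700 W

Q = 28700 W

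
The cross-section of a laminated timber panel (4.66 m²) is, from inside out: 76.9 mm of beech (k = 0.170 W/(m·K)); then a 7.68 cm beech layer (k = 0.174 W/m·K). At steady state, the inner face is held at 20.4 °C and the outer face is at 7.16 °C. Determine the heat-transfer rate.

Q = 69.0 W

Treat each layer as a resistance in series:
  R_beech = L/(kA) = 0.0769/(0.170·4.66) = 0.09707 K/W
  R_beech = L/(kA) = 0.0768/(0.174·4.66) = 0.09472 K/W
ΣR = 0.09707 + 0.09472 = 0.1918 K/W
Q = ΔT/ΣR = (20.4 °C − 7.16 °C)/0.1918 = 69.0 W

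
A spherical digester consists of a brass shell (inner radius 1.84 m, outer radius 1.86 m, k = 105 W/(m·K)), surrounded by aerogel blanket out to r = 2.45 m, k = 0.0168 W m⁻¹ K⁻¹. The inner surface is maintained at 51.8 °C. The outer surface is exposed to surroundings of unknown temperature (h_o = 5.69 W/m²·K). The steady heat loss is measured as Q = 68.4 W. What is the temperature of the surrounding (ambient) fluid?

Sum the resistances:
  R_brass = (1/1.84 − 1/1.86)/(4πk) = 0.005844/(4π·105) = 4.429×10^-6 K/W
  R_aerogel blanket = (1/1.86 − 1/2.45)/(4πk) = 0.1295/(4π·0.0168) = 0.6133 K/W
  R_conv,out = 1/(4πr²h) = 1/(4π·2.45²·5.69) = 0.002330 K/W
ΣR = 0.6156 K/W
ΔT = Q·ΣR = 68.4 × 0.6156 = 42.11 K
Heat flows outward, so T_out = T_in − ΔT = 51.8 − 42.11 = 9.69 °C

T_out = 9.69 °C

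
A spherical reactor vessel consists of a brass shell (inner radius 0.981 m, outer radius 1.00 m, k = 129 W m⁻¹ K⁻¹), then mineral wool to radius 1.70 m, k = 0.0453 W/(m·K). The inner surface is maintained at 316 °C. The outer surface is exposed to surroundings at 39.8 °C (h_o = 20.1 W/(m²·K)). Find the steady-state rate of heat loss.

Q = 381 W

Resistance network (inner→outer):
  R_brass = (1/0.981 − 1/1.00)/(4πk) = 0.01937/(4π·129) = 1.195×10^-5 K/W
  R_mineral wool = (1/1.00 − 1/1.70)/(4πk) = 0.4118/(4π·0.0453) = 0.7233 K/W
  R_conv,out = 1/(4πr²h) = 1/(4π·1.70²·20.1) = 0.001370 K/W
ΣR = 1.195×10^-5 + 0.7233 + 0.001370 = 0.7247 K/W
Q = ΔT/ΣR = (316 °C − 39.8 °C)/0.7247 = 381 W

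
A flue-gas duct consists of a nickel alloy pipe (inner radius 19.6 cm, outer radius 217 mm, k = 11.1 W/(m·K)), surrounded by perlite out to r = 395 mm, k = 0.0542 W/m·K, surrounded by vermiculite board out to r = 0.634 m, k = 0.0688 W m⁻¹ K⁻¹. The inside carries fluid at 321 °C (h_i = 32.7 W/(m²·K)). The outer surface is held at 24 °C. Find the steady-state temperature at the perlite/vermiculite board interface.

Treat each layer as a resistance in series:
  R'_conv,in = 1/(2πr h) = 1/(2π·0.196·32.7) = 0.02483 m·K/W
  R'_nickel alloy = ln(0.217/0.196)/(2πk) = 0.1018/(2π·11.1) = 0.001459 m·K/W
  R'_perlite = ln(0.395/0.217)/(2πk) = 0.5990/(2π·0.0542) = 1.759 m·K/W
  R'_vermiculite board = ln(0.634/0.395)/(2πk) = 0.4732/(2π·0.0688) = 1.095 m·K/W
ΣR = 0.02483 + 0.001459 + 1.759 + 1.095 = 2.880 m·K/W
Q' = ΔT/ΣR = (321 °C − 24 °C)/2.880 = 103.1 W/m
From the inner boundary to the perlite/vermiculite board interface, ΣR_partial = 1.785 m·K/W.
T_interface = T_in − Q'·ΣR_partial = 321 °C − (103.1)(1.785) = 137 °C

T = 137 °C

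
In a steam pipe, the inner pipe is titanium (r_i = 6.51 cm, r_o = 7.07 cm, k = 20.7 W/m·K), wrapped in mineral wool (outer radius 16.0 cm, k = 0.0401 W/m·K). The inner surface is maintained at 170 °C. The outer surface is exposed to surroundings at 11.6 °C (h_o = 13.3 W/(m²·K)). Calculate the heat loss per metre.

Series thermal resistances, inner to outer:
  R'_titanium = ln(0.0707/0.0651)/(2πk) = 0.08252/(2π·20.7) = 6.345×10^-4 m·K/W
  R'_mineral wool = ln(0.160/0.0707)/(2πk) = 0.8167/(2π·0.0401) = 3.242 m·K/W
  R'_conv,out = 1/(2πr h) = 1/(2π·0.160·13.3) = 0.07479 m·K/W
ΣR = 6.345×10^-4 + 3.242 + 0.07479 = 3.317 m·K/W
Q' = ΔT/ΣR = (170 °C − 11.6 °C)/3.317 = 47.8 W/m

Q' = 47.8 W/m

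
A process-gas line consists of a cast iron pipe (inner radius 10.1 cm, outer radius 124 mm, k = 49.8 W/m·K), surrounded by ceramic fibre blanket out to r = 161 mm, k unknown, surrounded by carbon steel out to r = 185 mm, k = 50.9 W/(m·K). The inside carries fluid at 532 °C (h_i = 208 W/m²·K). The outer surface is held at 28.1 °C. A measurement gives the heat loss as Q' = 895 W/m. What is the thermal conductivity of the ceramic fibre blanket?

ΣR = ΔT/Q' = |532 − 28.1|/895 = 0.5630 m·K/W
Known resistances:
  R'_conv,in = 1/(2πr h) = 1/(2π·0.101·208) = 0.007576 m·K/W
  R'_cast iron = ln(0.124/0.101)/(2πk) = 0.2052/(2π·49.8) = 6.557×10^-4 m·K/W
  R'_carbon steel = ln(0.185/0.161)/(2πk) = 0.1390/(2π·50.9) = 4.345×10^-4 m·K/W
R_ceramic fibre blanket = ΣR − ΣR_known = 0.5630 − 0.008666 = 0.5543 m·K/W
ln(r₂/r₁)/(2πk) = 0.5543 ⇒ k = 0.2611/(2π·0.5543) = 0.0750 W/m·K

k = 0.0750 W/m·K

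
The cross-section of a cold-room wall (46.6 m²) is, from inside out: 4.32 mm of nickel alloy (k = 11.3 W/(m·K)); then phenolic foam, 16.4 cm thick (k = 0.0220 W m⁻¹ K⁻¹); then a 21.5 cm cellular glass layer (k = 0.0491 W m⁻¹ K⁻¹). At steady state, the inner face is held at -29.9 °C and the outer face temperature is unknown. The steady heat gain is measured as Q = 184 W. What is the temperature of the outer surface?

Sum the resistances:
  R_nickel alloy = L/(kA) = 0.00432/(11.3·46.6) = 8.204×10^-6 K/W
  R_phenolic foam = L/(kA) = 0.164/(0.0220·46.6) = 0.1600 K/W
  R_cellular glass = L/(kA) = 0.215/(0.0491·46.6) = 0.09397 K/W
ΣR = 0.2539 K/W
ΔT = Q·ΣR = 184 × 0.2539 = 46.72 K
Heat flows inward, so T_out = T_in + ΔT = -29.9 + 46.72 = 16.8 °C

T_out = 16.8 °C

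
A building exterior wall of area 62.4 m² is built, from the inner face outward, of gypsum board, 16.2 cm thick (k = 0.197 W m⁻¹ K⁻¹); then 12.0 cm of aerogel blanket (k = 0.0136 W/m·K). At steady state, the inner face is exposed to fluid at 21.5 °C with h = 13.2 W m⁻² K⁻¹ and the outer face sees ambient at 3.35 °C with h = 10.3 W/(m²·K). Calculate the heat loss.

Treat each layer as a resistance in series:
  R_conv,in = 1/(hA) = 1/(13.2·62.4) = 0.001214 K/W
  R_gypsum board = L/(kA) = 0.162/(0.197·62.4) = 0.01318 K/W
  R_aerogel blanket = L/(kA) = 0.120/(0.0136·62.4) = 0.1414 K/W
  R_conv,out = 1/(hA) = 1/(10.3·62.4) = 0.001556 K/W
ΣR = 0.001214 + 0.01318 + 0.1414 + 0.001556 = 0.1573 K/W
Q = ΔT/ΣR = (21.5 °C − 3.35 °C)/0.1573 = 115 W

Q = 115 W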